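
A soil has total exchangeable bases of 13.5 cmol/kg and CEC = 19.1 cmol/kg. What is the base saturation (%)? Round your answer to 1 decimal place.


Step 1: BS = 100 * (sum of bases) / CEC
Step 2: BS = 100 * 13.5 / 19.1
Step 3: BS = 70.7%

70.7


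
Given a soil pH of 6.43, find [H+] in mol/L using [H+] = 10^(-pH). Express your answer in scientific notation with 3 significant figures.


Step 1: [H+] = 10^(-pH)
Step 2: [H+] = 10^(-6.43)
Step 3: [H+] = 3.72e-07 mol/L

3.72e-07


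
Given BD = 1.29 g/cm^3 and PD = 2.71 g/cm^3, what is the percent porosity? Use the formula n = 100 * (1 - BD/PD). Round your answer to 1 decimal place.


Step 1: Formula: n = 100 * (1 - BD / PD)
Step 2: n = 100 * (1 - 1.29 / 2.71)
Step 3: n = 100 * (1 - 0.47601)
Step 4: n = 52.4%

52.4


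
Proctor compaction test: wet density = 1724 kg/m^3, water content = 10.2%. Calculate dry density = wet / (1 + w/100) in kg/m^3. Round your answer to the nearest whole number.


Step 1: Dry density = wet density / (1 + w/100)
Step 2: Dry density = 1724 / (1 + 10.2/100)
Step 3: Dry density = 1724 / 1.102
Step 4: Dry density = 1564 kg/m^3

1564


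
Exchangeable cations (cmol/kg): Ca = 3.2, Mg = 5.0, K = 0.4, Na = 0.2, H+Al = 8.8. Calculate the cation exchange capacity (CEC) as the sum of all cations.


Step 1: CEC = Ca + Mg + K + Na + (H+Al)
Step 2: CEC = 3.2 + 5.0 + 0.4 + 0.2 + 8.8
Step 3: CEC = 17.6 cmol/kg

17.6


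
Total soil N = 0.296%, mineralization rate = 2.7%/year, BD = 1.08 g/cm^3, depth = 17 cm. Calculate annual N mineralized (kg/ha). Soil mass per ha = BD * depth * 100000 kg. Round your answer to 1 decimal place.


Step 1: Soil mass per ha = BD * depth * 100000 = 1.08 * 17 * 100000 = 1836000 kg
Step 2: Total N pool = soil mass * N%/100 = 1836000 * 0.296/100 = 5434.56 kg/ha
Step 3: N mineralized = N pool * rate%/100 = 5434.56 * 2.7/100 = 146.7 kg/ha/yr

146.7


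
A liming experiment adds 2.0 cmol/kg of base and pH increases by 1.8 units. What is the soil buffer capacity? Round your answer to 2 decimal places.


Step 1: BC = change in base / change in pH
Step 2: BC = 2.0 / 1.8
Step 3: BC = 1.11 cmol/(kg*pH unit)

1.11


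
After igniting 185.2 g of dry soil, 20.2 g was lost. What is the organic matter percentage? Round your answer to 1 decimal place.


Step 1: OM% = 100 * LOI / sample mass
Step 2: OM = 100 * 20.2 / 185.2
Step 3: OM = 10.9%

10.9


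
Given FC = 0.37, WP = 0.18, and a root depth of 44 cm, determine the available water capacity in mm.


Step 1: Available water = (FC - WP) * depth * 10
Step 2: AW = (0.37 - 0.18) * 44 * 10
Step 3: AW = 0.19 * 44 * 10
Step 4: AW = 83.6 mm

83.6


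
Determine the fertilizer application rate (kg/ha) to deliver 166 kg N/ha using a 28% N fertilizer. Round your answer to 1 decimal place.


Step 1: Fertilizer rate = target N / (N content / 100)
Step 2: Rate = 166 / (28 / 100)
Step 3: Rate = 166 / 0.28
Step 4: Rate = 592.9 kg/ha

592.9


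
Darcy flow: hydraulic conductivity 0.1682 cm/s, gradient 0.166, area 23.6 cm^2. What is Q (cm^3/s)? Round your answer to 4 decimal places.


Step 1: Apply Darcy's law: Q = K * i * A
Step 2: Q = 0.1682 * 0.166 * 23.6
Step 3: Q = 0.6589 cm^3/s

0.6589


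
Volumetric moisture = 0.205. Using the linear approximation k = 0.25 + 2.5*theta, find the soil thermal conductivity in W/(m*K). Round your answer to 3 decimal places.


Step 1: k = 0.25 + 2.5 * theta
Step 2: k = 0.25 + 2.5 * 0.205
Step 3: k = 0.25 + 0.513
Step 4: k = 0.763 W/(m*K)

0.763


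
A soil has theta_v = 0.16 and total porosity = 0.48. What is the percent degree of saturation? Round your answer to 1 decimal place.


Step 1: S = 100 * theta_v / n
Step 2: S = 100 * 0.16 / 0.48
Step 3: S = 33.3%

33.3


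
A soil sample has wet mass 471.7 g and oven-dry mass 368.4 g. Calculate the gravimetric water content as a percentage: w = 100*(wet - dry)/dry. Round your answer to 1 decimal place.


Step 1: Water mass = wet - dry = 471.7 - 368.4 = 103.3 g
Step 2: w = 100 * water mass / dry mass
Step 3: w = 100 * 103.3 / 368.4 = 28.0%

28.0


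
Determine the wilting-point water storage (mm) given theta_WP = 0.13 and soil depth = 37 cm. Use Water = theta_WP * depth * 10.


Step 1: Water (mm) = theta_WP * depth * 10
Step 2: Water = 0.13 * 37 * 10
Step 3: Water = 48.1 mm

48.1


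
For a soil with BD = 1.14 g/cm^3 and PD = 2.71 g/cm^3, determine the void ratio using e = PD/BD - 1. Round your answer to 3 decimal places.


Step 1: e = PD / BD - 1
Step 2: e = 2.71 / 1.14 - 1
Step 3: e = 2.37719 - 1
Step 4: e = 1.377

1.377


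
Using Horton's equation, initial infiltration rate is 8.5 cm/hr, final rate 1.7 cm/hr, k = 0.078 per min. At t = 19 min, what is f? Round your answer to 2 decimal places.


Step 1: f = fc + (f0 - fc) * exp(-k * t)
Step 2: exp(-0.078 * 19) = 0.227183
Step 3: f = 1.7 + (8.5 - 1.7) * 0.227183
Step 4: f = 1.7 + 6.8 * 0.227183
Step 5: f = 3.24 cm/hr

3.24


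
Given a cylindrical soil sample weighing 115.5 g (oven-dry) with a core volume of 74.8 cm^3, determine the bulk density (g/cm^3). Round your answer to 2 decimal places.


Step 1: Identify the formula: BD = dry mass / volume
Step 2: Substitute values: BD = 115.5 / 74.8
Step 3: BD = 1.54 g/cm^3

1.54


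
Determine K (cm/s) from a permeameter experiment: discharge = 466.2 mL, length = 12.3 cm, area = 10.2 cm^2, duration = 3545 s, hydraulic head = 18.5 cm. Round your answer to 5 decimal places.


Step 1: K = Q * L / (A * t * h)
Step 2: Numerator = 466.2 * 12.3 = 5734.26
Step 3: Denominator = 10.2 * 3545 * 18.5 = 668941.5
Step 4: K = 5734.26 / 668941.5 = 0.00857 cm/s

0.00857


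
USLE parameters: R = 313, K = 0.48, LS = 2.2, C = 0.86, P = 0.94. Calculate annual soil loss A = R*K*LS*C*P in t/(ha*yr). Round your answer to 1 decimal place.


Step 1: A = R * K * LS * C * P
Step 2: R * K = 313 * 0.48 = 150.24
Step 3: (R*K) * LS = 150.24 * 2.2 = 330.528
Step 4: * C * P = 330.528 * 0.86 * 0.94 = 267.2
Step 5: A = 267.2 t/(ha*yr)

267.2


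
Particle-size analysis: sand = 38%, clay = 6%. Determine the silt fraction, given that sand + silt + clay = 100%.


Step 1: sand + silt + clay = 100%
Step 2: silt = 100 - sand - clay
Step 3: silt = 100 - 38 - 6
Step 4: silt = 56%

56


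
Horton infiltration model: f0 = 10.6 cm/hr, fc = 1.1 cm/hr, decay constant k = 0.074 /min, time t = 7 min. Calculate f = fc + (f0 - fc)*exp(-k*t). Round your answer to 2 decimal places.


Step 1: f = fc + (f0 - fc) * exp(-k * t)
Step 2: exp(-0.074 * 7) = 0.595711
Step 3: f = 1.1 + (10.6 - 1.1) * 0.595711
Step 4: f = 1.1 + 9.5 * 0.595711
Step 5: f = 6.76 cm/hr

6.76


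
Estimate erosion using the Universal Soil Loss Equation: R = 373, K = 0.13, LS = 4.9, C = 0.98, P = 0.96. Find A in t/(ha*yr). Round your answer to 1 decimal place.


Step 1: A = R * K * LS * C * P
Step 2: R * K = 373 * 0.13 = 48.49
Step 3: (R*K) * LS = 48.49 * 4.9 = 237.601
Step 4: * C * P = 237.601 * 0.98 * 0.96 = 223.5
Step 5: A = 223.5 t/(ha*yr)

223.5


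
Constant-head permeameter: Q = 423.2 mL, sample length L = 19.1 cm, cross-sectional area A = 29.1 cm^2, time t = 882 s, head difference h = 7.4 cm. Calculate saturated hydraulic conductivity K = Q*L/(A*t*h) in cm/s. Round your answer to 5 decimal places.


Step 1: K = Q * L / (A * t * h)
Step 2: Numerator = 423.2 * 19.1 = 8083.12
Step 3: Denominator = 29.1 * 882 * 7.4 = 189929.88
Step 4: K = 8083.12 / 189929.88 = 0.04256 cm/s

0.04256


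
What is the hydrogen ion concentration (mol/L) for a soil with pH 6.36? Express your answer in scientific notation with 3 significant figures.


Step 1: [H+] = 10^(-pH)
Step 2: [H+] = 10^(-6.36)
Step 3: [H+] = 4.37e-07 mol/L

4.37e-07


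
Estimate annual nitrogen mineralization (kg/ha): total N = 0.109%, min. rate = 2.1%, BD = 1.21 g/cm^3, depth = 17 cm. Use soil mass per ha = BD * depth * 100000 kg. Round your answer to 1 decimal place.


Step 1: Soil mass per ha = BD * depth * 100000 = 1.21 * 17 * 100000 = 2057000 kg
Step 2: Total N pool = soil mass * N%/100 = 2057000 * 0.109/100 = 2242.13 kg/ha
Step 3: N mineralized = N pool * rate%/100 = 2242.13 * 2.1/100 = 47.1 kg/ha/yr

47.1


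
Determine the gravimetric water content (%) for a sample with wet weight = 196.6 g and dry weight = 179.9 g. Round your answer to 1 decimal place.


Step 1: Water mass = wet - dry = 196.6 - 179.9 = 16.7 g
Step 2: w = 100 * water mass / dry mass
Step 3: w = 100 * 16.7 / 179.9 = 9.3%

9.3


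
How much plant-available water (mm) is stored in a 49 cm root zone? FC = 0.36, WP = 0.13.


Step 1: Available water = (FC - WP) * depth * 10
Step 2: AW = (0.36 - 0.13) * 49 * 10
Step 3: AW = 0.23 * 49 * 10
Step 4: AW = 112.7 mm

112.7


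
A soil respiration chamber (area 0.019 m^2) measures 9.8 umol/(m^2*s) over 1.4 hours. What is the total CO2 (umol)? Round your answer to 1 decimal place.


Step 1: Convert time to seconds: 1.4 hr * 3600 = 5040.0 s
Step 2: Total = flux * area * time_s
Step 3: Total = 9.8 * 0.019 * 5040.0
Step 4: Total = 938.4 umol

938.4


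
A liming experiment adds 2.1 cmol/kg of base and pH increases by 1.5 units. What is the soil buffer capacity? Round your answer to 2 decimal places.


Step 1: BC = change in base / change in pH
Step 2: BC = 2.1 / 1.5
Step 3: BC = 1.4 cmol/(kg*pH unit)

1.4


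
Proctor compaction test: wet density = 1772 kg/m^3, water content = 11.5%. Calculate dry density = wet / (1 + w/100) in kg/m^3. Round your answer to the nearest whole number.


Step 1: Dry density = wet density / (1 + w/100)
Step 2: Dry density = 1772 / (1 + 11.5/100)
Step 3: Dry density = 1772 / 1.115
Step 4: Dry density = 1589 kg/m^3

1589


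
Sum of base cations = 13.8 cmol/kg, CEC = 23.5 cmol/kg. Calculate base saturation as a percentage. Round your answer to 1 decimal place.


Step 1: BS = 100 * (sum of bases) / CEC
Step 2: BS = 100 * 13.8 / 23.5
Step 3: BS = 58.7%

58.7


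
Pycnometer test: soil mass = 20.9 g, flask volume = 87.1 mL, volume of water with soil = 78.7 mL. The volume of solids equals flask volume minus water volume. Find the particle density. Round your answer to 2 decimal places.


Step 1: Volume of solids = flask volume - water volume with soil
Step 2: V_solids = 87.1 - 78.7 = 8.4 mL
Step 3: Particle density = mass / V_solids = 20.9 / 8.4 = 2.49 g/cm^3

2.49


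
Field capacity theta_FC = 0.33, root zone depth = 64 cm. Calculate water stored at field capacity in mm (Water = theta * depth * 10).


Step 1: Water (mm) = theta_FC * depth (cm) * 10
Step 2: Water = 0.33 * 64 * 10
Step 3: Water = 211.2 mm

211.2


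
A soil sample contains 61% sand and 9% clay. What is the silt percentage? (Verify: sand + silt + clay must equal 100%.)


Step 1: sand + silt + clay = 100%
Step 2: silt = 100 - sand - clay
Step 3: silt = 100 - 61 - 9
Step 4: silt = 30%

30


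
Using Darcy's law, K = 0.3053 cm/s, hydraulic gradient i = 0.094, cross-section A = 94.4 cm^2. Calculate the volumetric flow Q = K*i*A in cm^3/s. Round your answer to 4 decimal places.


Step 1: Apply Darcy's law: Q = K * i * A
Step 2: Q = 0.3053 * 0.094 * 94.4
Step 3: Q = 2.7091 cm^3/s

2.7091


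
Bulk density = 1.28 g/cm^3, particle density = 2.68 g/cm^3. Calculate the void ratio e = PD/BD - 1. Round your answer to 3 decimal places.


Step 1: e = PD / BD - 1
Step 2: e = 2.68 / 1.28 - 1
Step 3: e = 2.09375 - 1
Step 4: e = 1.094

1.094


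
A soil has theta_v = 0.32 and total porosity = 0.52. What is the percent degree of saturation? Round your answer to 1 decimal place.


Step 1: S = 100 * theta_v / n
Step 2: S = 100 * 0.32 / 0.52
Step 3: S = 61.5%

61.5


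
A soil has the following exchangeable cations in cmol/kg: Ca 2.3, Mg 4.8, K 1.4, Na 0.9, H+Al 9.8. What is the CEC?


Step 1: CEC = Ca + Mg + K + Na + (H+Al)
Step 2: CEC = 2.3 + 4.8 + 1.4 + 0.9 + 9.8
Step 3: CEC = 19.2 cmol/kg

19.2


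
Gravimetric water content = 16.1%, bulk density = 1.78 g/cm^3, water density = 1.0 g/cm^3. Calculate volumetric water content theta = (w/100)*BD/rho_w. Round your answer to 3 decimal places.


Step 1: theta = (w / 100) * BD / rho_w
Step 2: theta = (16.1 / 100) * 1.78 / 1.0
Step 3: theta = 0.161 * 1.78
Step 4: theta = 0.287

0.287


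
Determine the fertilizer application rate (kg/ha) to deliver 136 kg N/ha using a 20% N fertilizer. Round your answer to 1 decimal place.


Step 1: Fertilizer rate = target N / (N content / 100)
Step 2: Rate = 136 / (20 / 100)
Step 3: Rate = 136 / 0.2
Step 4: Rate = 680.0 kg/ha

680.0


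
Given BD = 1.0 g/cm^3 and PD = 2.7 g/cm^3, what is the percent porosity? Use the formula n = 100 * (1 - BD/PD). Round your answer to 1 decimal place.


Step 1: Formula: n = 100 * (1 - BD / PD)
Step 2: n = 100 * (1 - 1.0 / 2.7)
Step 3: n = 100 * (1 - 0.37037)
Step 4: n = 63.0%

63.0


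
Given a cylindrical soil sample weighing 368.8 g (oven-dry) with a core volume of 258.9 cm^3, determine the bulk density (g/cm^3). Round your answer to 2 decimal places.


Step 1: Identify the formula: BD = dry mass / volume
Step 2: Substitute values: BD = 368.8 / 258.9
Step 3: BD = 1.42 g/cm^3

1.42


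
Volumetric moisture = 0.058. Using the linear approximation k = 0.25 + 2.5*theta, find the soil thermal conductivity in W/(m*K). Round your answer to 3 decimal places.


Step 1: k = 0.25 + 2.5 * theta
Step 2: k = 0.25 + 2.5 * 0.058
Step 3: k = 0.25 + 0.145
Step 4: k = 0.395 W/(m*K)

0.395


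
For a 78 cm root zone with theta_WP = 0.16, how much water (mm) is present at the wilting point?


Step 1: Water (mm) = theta_WP * depth * 10
Step 2: Water = 0.16 * 78 * 10
Step 3: Water = 124.8 mm

124.8


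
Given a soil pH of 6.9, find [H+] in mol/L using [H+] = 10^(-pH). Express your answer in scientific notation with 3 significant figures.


Step 1: [H+] = 10^(-pH)
Step 2: [H+] = 10^(-6.9)
Step 3: [H+] = 1.26e-07 mol/L

1.26e-07


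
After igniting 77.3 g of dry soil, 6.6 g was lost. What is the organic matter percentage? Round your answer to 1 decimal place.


Step 1: OM% = 100 * LOI / sample mass
Step 2: OM = 100 * 6.6 / 77.3
Step 3: OM = 8.5%

8.5


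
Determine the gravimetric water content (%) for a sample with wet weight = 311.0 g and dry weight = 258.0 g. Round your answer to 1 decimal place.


Step 1: Water mass = wet - dry = 311.0 - 258.0 = 53.0 g
Step 2: w = 100 * water mass / dry mass
Step 3: w = 100 * 53.0 / 258.0 = 20.5%

20.5


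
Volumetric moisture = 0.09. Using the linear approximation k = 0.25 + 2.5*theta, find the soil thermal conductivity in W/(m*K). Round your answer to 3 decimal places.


Step 1: k = 0.25 + 2.5 * theta
Step 2: k = 0.25 + 2.5 * 0.09
Step 3: k = 0.25 + 0.225
Step 4: k = 0.475 W/(m*K)

0.475


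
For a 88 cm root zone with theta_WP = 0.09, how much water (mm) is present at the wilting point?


Step 1: Water (mm) = theta_WP * depth * 10
Step 2: Water = 0.09 * 88 * 10
Step 3: Water = 79.2 mm

79.2


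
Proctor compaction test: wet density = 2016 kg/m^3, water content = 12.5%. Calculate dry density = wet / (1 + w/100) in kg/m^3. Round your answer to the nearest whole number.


Step 1: Dry density = wet density / (1 + w/100)
Step 2: Dry density = 2016 / (1 + 12.5/100)
Step 3: Dry density = 2016 / 1.125
Step 4: Dry density = 1792 kg/m^3

1792


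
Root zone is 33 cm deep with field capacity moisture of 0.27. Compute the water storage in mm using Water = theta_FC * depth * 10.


Step 1: Water (mm) = theta_FC * depth (cm) * 10
Step 2: Water = 0.27 * 33 * 10
Step 3: Water = 89.1 mm

89.1


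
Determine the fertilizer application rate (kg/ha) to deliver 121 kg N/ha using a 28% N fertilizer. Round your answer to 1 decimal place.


Step 1: Fertilizer rate = target N / (N content / 100)
Step 2: Rate = 121 / (28 / 100)
Step 3: Rate = 121 / 0.28
Step 4: Rate = 432.1 kg/ha

432.1


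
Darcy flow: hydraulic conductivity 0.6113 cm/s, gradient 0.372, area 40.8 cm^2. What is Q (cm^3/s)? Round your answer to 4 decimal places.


Step 1: Apply Darcy's law: Q = K * i * A
Step 2: Q = 0.6113 * 0.372 * 40.8
Step 3: Q = 9.2781 cm^3/s

9.2781


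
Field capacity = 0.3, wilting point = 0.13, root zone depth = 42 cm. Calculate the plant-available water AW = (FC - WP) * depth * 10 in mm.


Step 1: Available water = (FC - WP) * depth * 10
Step 2: AW = (0.3 - 0.13) * 42 * 10
Step 3: AW = 0.17 * 42 * 10
Step 4: AW = 71.4 mm

71.4


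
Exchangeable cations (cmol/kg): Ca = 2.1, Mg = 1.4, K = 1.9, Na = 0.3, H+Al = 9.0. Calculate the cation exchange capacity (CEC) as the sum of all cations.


Step 1: CEC = Ca + Mg + K + Na + (H+Al)
Step 2: CEC = 2.1 + 1.4 + 1.9 + 0.3 + 9.0
Step 3: CEC = 14.7 cmol/kg

14.7


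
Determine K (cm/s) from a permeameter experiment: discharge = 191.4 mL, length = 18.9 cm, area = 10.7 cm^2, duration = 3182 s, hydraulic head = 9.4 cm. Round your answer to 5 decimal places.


Step 1: K = Q * L / (A * t * h)
Step 2: Numerator = 191.4 * 18.9 = 3617.46
Step 3: Denominator = 10.7 * 3182 * 9.4 = 320045.56
Step 4: K = 3617.46 / 320045.56 = 0.0113 cm/s

0.0113


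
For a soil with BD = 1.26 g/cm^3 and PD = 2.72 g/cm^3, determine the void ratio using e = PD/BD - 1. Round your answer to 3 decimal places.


Step 1: e = PD / BD - 1
Step 2: e = 2.72 / 1.26 - 1
Step 3: e = 2.15873 - 1
Step 4: e = 1.159

1.159


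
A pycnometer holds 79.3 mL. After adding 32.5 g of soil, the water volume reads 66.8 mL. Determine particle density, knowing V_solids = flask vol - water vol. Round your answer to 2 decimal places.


Step 1: Volume of solids = flask volume - water volume with soil
Step 2: V_solids = 79.3 - 66.8 = 12.5 mL
Step 3: Particle density = mass / V_solids = 32.5 / 12.5 = 2.6 g/cm^3

2.6


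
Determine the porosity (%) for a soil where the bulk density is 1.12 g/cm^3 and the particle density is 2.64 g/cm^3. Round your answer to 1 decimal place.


Step 1: Formula: n = 100 * (1 - BD / PD)
Step 2: n = 100 * (1 - 1.12 / 2.64)
Step 3: n = 100 * (1 - 0.42424)
Step 4: n = 57.6%

57.6


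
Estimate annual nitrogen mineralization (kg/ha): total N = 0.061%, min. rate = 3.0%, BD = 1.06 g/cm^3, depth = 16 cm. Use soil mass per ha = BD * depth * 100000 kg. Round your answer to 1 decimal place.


Step 1: Soil mass per ha = BD * depth * 100000 = 1.06 * 16 * 100000 = 1696000 kg
Step 2: Total N pool = soil mass * N%/100 = 1696000 * 0.061/100 = 1034.56 kg/ha
Step 3: N mineralized = N pool * rate%/100 = 1034.56 * 3.0/100 = 31.0 kg/ha/yr

31.0


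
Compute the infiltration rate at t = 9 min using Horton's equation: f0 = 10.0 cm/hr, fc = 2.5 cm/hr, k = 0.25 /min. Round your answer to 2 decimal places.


Step 1: f = fc + (f0 - fc) * exp(-k * t)
Step 2: exp(-0.25 * 9) = 0.105399
Step 3: f = 2.5 + (10.0 - 2.5) * 0.105399
Step 4: f = 2.5 + 7.5 * 0.105399
Step 5: f = 3.29 cm/hr

3.29


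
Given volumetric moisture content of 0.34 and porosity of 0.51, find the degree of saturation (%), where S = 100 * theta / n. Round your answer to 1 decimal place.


Step 1: S = 100 * theta_v / n
Step 2: S = 100 * 0.34 / 0.51
Step 3: S = 66.7%

66.7


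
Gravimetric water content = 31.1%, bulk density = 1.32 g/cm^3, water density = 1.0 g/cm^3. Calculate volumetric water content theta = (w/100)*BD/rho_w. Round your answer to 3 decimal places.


Step 1: theta = (w / 100) * BD / rho_w
Step 2: theta = (31.1 / 100) * 1.32 / 1.0
Step 3: theta = 0.311 * 1.32
Step 4: theta = 0.411

0.411


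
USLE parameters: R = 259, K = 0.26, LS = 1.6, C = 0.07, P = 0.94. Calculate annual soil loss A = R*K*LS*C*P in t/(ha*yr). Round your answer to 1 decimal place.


Step 1: A = R * K * LS * C * P
Step 2: R * K = 259 * 0.26 = 67.34
Step 3: (R*K) * LS = 67.34 * 1.6 = 107.744
Step 4: * C * P = 107.744 * 0.07 * 0.94 = 7.1
Step 5: A = 7.1 t/(ha*yr)

7.1


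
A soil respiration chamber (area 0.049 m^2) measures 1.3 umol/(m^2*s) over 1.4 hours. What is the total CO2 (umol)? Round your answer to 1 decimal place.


Step 1: Convert time to seconds: 1.4 hr * 3600 = 5040.0 s
Step 2: Total = flux * area * time_s
Step 3: Total = 1.3 * 0.049 * 5040.0
Step 4: Total = 321.0 umol

321.0


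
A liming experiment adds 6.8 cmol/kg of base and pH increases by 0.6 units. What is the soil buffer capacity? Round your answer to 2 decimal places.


Step 1: BC = change in base / change in pH
Step 2: BC = 6.8 / 0.6
Step 3: BC = 11.33 cmol/(kg*pH unit)

11.33


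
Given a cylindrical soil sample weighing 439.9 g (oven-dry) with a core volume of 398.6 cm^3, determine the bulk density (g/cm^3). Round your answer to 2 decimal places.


Step 1: Identify the formula: BD = dry mass / volume
Step 2: Substitute values: BD = 439.9 / 398.6
Step 3: BD = 1.1 g/cm^3

1.1


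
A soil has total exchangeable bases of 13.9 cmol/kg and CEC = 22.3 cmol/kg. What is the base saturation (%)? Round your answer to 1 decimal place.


Step 1: BS = 100 * (sum of bases) / CEC
Step 2: BS = 100 * 13.9 / 22.3
Step 3: BS = 62.3%

62.3


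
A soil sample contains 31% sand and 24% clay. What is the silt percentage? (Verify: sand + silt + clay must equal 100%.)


Step 1: sand + silt + clay = 100%
Step 2: silt = 100 - sand - clay
Step 3: silt = 100 - 31 - 24
Step 4: silt = 45%

45


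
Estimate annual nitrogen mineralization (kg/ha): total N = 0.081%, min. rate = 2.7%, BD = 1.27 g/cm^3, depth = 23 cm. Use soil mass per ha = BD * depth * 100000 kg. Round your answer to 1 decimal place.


Step 1: Soil mass per ha = BD * depth * 100000 = 1.27 * 23 * 100000 = 2921000 kg
Step 2: Total N pool = soil mass * N%/100 = 2921000 * 0.081/100 = 2366.01 kg/ha
Step 3: N mineralized = N pool * rate%/100 = 2366.01 * 2.7/100 = 63.9 kg/ha/yr

63.9


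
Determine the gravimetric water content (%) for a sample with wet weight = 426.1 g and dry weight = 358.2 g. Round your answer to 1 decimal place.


Step 1: Water mass = wet - dry = 426.1 - 358.2 = 67.9 g
Step 2: w = 100 * water mass / dry mass
Step 3: w = 100 * 67.9 / 358.2 = 19.0%

19.0


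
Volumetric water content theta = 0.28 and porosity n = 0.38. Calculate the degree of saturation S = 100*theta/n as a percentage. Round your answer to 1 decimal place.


Step 1: S = 100 * theta_v / n
Step 2: S = 100 * 0.28 / 0.38
Step 3: S = 73.7%

73.7


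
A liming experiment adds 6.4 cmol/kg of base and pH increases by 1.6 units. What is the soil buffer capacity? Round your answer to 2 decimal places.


Step 1: BC = change in base / change in pH
Step 2: BC = 6.4 / 1.6
Step 3: BC = 4.0 cmol/(kg*pH unit)

4.0


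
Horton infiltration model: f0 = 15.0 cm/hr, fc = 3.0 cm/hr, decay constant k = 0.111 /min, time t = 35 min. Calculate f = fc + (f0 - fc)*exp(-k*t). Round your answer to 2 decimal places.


Step 1: f = fc + (f0 - fc) * exp(-k * t)
Step 2: exp(-0.111 * 35) = 0.020548
Step 3: f = 3.0 + (15.0 - 3.0) * 0.020548
Step 4: f = 3.0 + 12.0 * 0.020548
Step 5: f = 3.25 cm/hr

3.25


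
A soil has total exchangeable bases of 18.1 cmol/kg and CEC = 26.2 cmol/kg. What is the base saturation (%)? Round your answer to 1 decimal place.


Step 1: BS = 100 * (sum of bases) / CEC
Step 2: BS = 100 * 18.1 / 26.2
Step 3: BS = 69.1%

69.1


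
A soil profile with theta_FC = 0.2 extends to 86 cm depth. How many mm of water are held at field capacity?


Step 1: Water (mm) = theta_FC * depth (cm) * 10
Step 2: Water = 0.2 * 86 * 10
Step 3: Water = 172.0 mm

172.0


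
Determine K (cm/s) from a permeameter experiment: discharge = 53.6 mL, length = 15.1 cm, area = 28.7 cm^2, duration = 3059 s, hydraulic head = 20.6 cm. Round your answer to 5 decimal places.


Step 1: K = Q * L / (A * t * h)
Step 2: Numerator = 53.6 * 15.1 = 809.36
Step 3: Denominator = 28.7 * 3059 * 20.6 = 1808541.98
Step 4: K = 809.36 / 1808541.98 = 0.00045 cm/s

0.00045


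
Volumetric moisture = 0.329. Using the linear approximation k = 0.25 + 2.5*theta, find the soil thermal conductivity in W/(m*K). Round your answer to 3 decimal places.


Step 1: k = 0.25 + 2.5 * theta
Step 2: k = 0.25 + 2.5 * 0.329
Step 3: k = 0.25 + 0.823
Step 4: k = 1.073 W/(m*K)

1.073


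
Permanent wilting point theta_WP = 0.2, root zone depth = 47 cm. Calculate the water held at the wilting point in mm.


Step 1: Water (mm) = theta_WP * depth * 10
Step 2: Water = 0.2 * 47 * 10
Step 3: Water = 94.0 mm

94.0


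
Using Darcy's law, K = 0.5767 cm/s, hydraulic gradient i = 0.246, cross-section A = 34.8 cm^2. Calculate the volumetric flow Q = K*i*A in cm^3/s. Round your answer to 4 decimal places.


Step 1: Apply Darcy's law: Q = K * i * A
Step 2: Q = 0.5767 * 0.246 * 34.8
Step 3: Q = 4.937 cm^3/s

4.937


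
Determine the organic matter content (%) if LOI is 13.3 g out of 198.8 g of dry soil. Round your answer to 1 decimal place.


Step 1: OM% = 100 * LOI / sample mass
Step 2: OM = 100 * 13.3 / 198.8
Step 3: OM = 6.7%

6.7


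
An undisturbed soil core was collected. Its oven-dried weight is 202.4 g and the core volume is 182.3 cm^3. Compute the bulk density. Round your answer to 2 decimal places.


Step 1: Identify the formula: BD = dry mass / volume
Step 2: Substitute values: BD = 202.4 / 182.3
Step 3: BD = 1.11 g/cm^3

1.11


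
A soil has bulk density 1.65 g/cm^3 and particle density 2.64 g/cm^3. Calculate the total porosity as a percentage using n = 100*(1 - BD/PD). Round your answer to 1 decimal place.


Step 1: Formula: n = 100 * (1 - BD / PD)
Step 2: n = 100 * (1 - 1.65 / 2.64)
Step 3: n = 100 * (1 - 0.625)
Step 4: n = 37.5%

37.5


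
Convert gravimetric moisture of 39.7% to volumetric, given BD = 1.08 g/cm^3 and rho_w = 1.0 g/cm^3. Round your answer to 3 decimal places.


Step 1: theta = (w / 100) * BD / rho_w
Step 2: theta = (39.7 / 100) * 1.08 / 1.0
Step 3: theta = 0.397 * 1.08
Step 4: theta = 0.429

0.429


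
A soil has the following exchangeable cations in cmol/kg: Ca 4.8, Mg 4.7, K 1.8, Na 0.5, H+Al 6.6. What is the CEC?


Step 1: CEC = Ca + Mg + K + Na + (H+Al)
Step 2: CEC = 4.8 + 4.7 + 1.8 + 0.5 + 6.6
Step 3: CEC = 18.4 cmol/kg

18.4


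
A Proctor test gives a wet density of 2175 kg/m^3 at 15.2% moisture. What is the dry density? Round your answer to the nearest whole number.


Step 1: Dry density = wet density / (1 + w/100)
Step 2: Dry density = 2175 / (1 + 15.2/100)
Step 3: Dry density = 2175 / 1.152
Step 4: Dry density = 1888 kg/m^3

1888


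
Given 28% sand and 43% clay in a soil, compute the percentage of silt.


Step 1: sand + silt + clay = 100%
Step 2: silt = 100 - sand - clay
Step 3: silt = 100 - 28 - 43
Step 4: silt = 29%

29


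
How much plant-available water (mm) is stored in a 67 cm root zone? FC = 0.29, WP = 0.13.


Step 1: Available water = (FC - WP) * depth * 10
Step 2: AW = (0.29 - 0.13) * 67 * 10
Step 3: AW = 0.16 * 67 * 10
Step 4: AW = 107.2 mm

107.2


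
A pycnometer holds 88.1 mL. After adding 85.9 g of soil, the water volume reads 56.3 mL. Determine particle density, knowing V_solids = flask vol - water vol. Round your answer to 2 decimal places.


Step 1: Volume of solids = flask volume - water volume with soil
Step 2: V_solids = 88.1 - 56.3 = 31.8 mL
Step 3: Particle density = mass / V_solids = 85.9 / 31.8 = 2.7 g/cm^3

2.7


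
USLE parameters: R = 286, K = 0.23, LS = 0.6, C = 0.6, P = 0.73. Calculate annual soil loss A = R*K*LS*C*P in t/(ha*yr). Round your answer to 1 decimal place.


Step 1: A = R * K * LS * C * P
Step 2: R * K = 286 * 0.23 = 65.78
Step 3: (R*K) * LS = 65.78 * 0.6 = 39.468
Step 4: * C * P = 39.468 * 0.6 * 0.73 = 17.3
Step 5: A = 17.3 t/(ha*yr)

17.3


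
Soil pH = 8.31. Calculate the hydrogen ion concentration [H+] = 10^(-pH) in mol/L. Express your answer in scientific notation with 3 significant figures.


Step 1: [H+] = 10^(-pH)
Step 2: [H+] = 10^(-8.31)
Step 3: [H+] = 4.90e-09 mol/L

4.90e-09


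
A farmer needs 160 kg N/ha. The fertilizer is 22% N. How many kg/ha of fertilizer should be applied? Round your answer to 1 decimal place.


Step 1: Fertilizer rate = target N / (N content / 100)
Step 2: Rate = 160 / (22 / 100)
Step 3: Rate = 160 / 0.22
Step 4: Rate = 727.3 kg/ha

727.3


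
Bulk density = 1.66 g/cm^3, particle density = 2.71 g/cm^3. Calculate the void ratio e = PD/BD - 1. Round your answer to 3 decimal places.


Step 1: e = PD / BD - 1
Step 2: e = 2.71 / 1.66 - 1
Step 3: e = 1.63253 - 1
Step 4: e = 0.633

0.633


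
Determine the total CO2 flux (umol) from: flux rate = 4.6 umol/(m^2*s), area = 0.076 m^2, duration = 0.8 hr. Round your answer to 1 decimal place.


Step 1: Convert time to seconds: 0.8 hr * 3600 = 2880.0 s
Step 2: Total = flux * area * time_s
Step 3: Total = 4.6 * 0.076 * 2880.0
Step 4: Total = 1006.8 umol

1006.8


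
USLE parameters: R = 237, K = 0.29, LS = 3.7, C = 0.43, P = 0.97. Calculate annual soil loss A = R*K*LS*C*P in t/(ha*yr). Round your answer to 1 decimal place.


Step 1: A = R * K * LS * C * P
Step 2: R * K = 237 * 0.29 = 68.73
Step 3: (R*K) * LS = 68.73 * 3.7 = 254.301
Step 4: * C * P = 254.301 * 0.43 * 0.97 = 106.1
Step 5: A = 106.1 t/(ha*yr)

106.1


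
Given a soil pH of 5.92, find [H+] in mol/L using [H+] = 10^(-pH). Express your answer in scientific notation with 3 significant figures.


Step 1: [H+] = 10^(-pH)
Step 2: [H+] = 10^(-5.92)
Step 3: [H+] = 1.20e-06 mol/L

1.20e-06


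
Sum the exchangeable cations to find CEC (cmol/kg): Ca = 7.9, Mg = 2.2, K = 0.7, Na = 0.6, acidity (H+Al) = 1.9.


Step 1: CEC = Ca + Mg + K + Na + (H+Al)
Step 2: CEC = 7.9 + 2.2 + 0.7 + 0.6 + 1.9
Step 3: CEC = 13.3 cmol/kg

13.3


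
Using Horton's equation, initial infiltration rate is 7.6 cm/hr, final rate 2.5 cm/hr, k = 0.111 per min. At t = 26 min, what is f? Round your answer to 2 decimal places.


Step 1: f = fc + (f0 - fc) * exp(-k * t)
Step 2: exp(-0.111 * 26) = 0.055799
Step 3: f = 2.5 + (7.6 - 2.5) * 0.055799
Step 4: f = 2.5 + 5.1 * 0.055799
Step 5: f = 2.78 cm/hr

2.78


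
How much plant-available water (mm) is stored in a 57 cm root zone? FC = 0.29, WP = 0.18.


Step 1: Available water = (FC - WP) * depth * 10
Step 2: AW = (0.29 - 0.18) * 57 * 10
Step 3: AW = 0.11 * 57 * 10
Step 4: AW = 62.7 mm

62.7


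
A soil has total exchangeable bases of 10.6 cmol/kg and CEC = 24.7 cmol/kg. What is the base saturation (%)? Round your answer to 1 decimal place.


Step 1: BS = 100 * (sum of bases) / CEC
Step 2: BS = 100 * 10.6 / 24.7
Step 3: BS = 42.9%

42.9


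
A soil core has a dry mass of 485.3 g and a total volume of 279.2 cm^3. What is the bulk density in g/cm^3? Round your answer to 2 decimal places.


Step 1: Identify the formula: BD = dry mass / volume
Step 2: Substitute values: BD = 485.3 / 279.2
Step 3: BD = 1.74 g/cm^3

1.74


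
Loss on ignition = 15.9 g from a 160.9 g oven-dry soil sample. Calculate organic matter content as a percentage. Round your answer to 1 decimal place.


Step 1: OM% = 100 * LOI / sample mass
Step 2: OM = 100 * 15.9 / 160.9
Step 3: OM = 9.9%

9.9


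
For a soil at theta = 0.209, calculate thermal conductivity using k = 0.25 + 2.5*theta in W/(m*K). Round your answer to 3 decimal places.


Step 1: k = 0.25 + 2.5 * theta
Step 2: k = 0.25 + 2.5 * 0.209
Step 3: k = 0.25 + 0.523
Step 4: k = 0.773 W/(m*K)

0.773


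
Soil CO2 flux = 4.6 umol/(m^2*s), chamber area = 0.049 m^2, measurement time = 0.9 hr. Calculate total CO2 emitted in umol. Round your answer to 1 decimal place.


Step 1: Convert time to seconds: 0.9 hr * 3600 = 3240.0 s
Step 2: Total = flux * area * time_s
Step 3: Total = 4.6 * 0.049 * 3240.0
Step 4: Total = 730.3 umol

730.3


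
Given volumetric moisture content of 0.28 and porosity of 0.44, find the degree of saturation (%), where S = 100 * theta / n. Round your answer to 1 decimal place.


Step 1: S = 100 * theta_v / n
Step 2: S = 100 * 0.28 / 0.44
Step 3: S = 63.6%

63.6


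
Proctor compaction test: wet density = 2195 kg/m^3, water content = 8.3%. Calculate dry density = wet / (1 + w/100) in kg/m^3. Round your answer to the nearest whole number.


Step 1: Dry density = wet density / (1 + w/100)
Step 2: Dry density = 2195 / (1 + 8.3/100)
Step 3: Dry density = 2195 / 1.083
Step 4: Dry density = 2027 kg/m^3

2027


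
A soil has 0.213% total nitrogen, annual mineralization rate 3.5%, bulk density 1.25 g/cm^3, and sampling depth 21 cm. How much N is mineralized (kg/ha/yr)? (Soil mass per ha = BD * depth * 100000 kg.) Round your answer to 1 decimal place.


Step 1: Soil mass per ha = BD * depth * 100000 = 1.25 * 21 * 100000 = 2625000 kg
Step 2: Total N pool = soil mass * N%/100 = 2625000 * 0.213/100 = 5591.25 kg/ha
Step 3: N mineralized = N pool * rate%/100 = 5591.25 * 3.5/100 = 195.7 kg/ha/yr

195.7


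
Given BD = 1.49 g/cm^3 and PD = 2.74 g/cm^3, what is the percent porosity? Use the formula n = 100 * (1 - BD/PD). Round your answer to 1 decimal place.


Step 1: Formula: n = 100 * (1 - BD / PD)
Step 2: n = 100 * (1 - 1.49 / 2.74)
Step 3: n = 100 * (1 - 0.5438)
Step 4: n = 45.6%

45.6


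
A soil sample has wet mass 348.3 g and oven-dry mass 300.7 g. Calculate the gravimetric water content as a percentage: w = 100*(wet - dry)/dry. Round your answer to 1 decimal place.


Step 1: Water mass = wet - dry = 348.3 - 300.7 = 47.6 g
Step 2: w = 100 * water mass / dry mass
Step 3: w = 100 * 47.6 / 300.7 = 15.8%

15.8


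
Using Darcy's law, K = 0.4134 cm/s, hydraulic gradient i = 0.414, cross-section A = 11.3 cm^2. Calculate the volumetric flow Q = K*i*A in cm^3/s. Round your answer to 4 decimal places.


Step 1: Apply Darcy's law: Q = K * i * A
Step 2: Q = 0.4134 * 0.414 * 11.3
Step 3: Q = 1.934 cm^3/s

1.934


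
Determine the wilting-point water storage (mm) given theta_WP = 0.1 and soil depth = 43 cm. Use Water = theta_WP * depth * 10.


Step 1: Water (mm) = theta_WP * depth * 10
Step 2: Water = 0.1 * 43 * 10
Step 3: Water = 43.0 mm

43.0


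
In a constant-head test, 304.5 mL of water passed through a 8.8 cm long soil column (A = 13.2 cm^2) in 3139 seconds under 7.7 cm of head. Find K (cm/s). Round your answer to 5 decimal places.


Step 1: K = Q * L / (A * t * h)
Step 2: Numerator = 304.5 * 8.8 = 2679.6
Step 3: Denominator = 13.2 * 3139 * 7.7 = 319047.96
Step 4: K = 2679.6 / 319047.96 = 0.0084 cm/s

0.0084


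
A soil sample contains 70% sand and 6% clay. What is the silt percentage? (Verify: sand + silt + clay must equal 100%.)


Step 1: sand + silt + clay = 100%
Step 2: silt = 100 - sand - clay
Step 3: silt = 100 - 70 - 6
Step 4: silt = 24%

24


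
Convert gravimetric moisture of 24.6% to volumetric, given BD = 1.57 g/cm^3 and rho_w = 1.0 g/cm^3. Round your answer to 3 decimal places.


Step 1: theta = (w / 100) * BD / rho_w
Step 2: theta = (24.6 / 100) * 1.57 / 1.0
Step 3: theta = 0.246 * 1.57
Step 4: theta = 0.386

0.386


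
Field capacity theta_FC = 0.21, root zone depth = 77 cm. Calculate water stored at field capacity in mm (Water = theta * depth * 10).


Step 1: Water (mm) = theta_FC * depth (cm) * 10
Step 2: Water = 0.21 * 77 * 10
Step 3: Water = 161.7 mm

161.7


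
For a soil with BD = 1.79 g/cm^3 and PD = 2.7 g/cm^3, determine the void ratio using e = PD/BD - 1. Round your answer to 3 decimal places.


Step 1: e = PD / BD - 1
Step 2: e = 2.7 / 1.79 - 1
Step 3: e = 1.50838 - 1
Step 4: e = 0.508

0.508


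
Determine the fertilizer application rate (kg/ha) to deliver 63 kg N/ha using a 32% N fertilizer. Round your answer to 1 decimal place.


Step 1: Fertilizer rate = target N / (N content / 100)
Step 2: Rate = 63 / (32 / 100)
Step 3: Rate = 63 / 0.32
Step 4: Rate = 196.9 kg/ha

196.9


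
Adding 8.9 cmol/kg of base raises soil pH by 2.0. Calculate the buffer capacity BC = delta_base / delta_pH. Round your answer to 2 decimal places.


Step 1: BC = change in base / change in pH
Step 2: BC = 8.9 / 2.0
Step 3: BC = 4.45 cmol/(kg*pH unit)

4.45


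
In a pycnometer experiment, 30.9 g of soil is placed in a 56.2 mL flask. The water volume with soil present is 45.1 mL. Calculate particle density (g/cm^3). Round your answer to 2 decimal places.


Step 1: Volume of solids = flask volume - water volume with soil
Step 2: V_solids = 56.2 - 45.1 = 11.1 mL
Step 3: Particle density = mass / V_solids = 30.9 / 11.1 = 2.78 g/cm^3

2.78


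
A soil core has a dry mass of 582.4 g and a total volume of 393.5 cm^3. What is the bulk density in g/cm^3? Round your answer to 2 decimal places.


Step 1: Identify the formula: BD = dry mass / volume
Step 2: Substitute values: BD = 582.4 / 393.5
Step 3: BD = 1.48 g/cm^3

1.48


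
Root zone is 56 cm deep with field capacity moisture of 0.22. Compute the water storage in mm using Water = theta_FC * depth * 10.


Step 1: Water (mm) = theta_FC * depth (cm) * 10
Step 2: Water = 0.22 * 56 * 10
Step 3: Water = 123.2 mm

123.2


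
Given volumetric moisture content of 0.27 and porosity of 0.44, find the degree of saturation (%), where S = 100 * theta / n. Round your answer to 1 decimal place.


Step 1: S = 100 * theta_v / n
Step 2: S = 100 * 0.27 / 0.44
Step 3: S = 61.4%

61.4


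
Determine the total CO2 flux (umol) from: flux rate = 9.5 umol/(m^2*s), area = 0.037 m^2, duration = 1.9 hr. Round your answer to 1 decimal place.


Step 1: Convert time to seconds: 1.9 hr * 3600 = 6840.0 s
Step 2: Total = flux * area * time_s
Step 3: Total = 9.5 * 0.037 * 6840.0
Step 4: Total = 2404.3 umol

2404.3


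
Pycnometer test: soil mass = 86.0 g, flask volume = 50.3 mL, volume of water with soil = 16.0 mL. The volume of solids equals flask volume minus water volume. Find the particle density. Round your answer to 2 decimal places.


Step 1: Volume of solids = flask volume - water volume with soil
Step 2: V_solids = 50.3 - 16.0 = 34.3 mL
Step 3: Particle density = mass / V_solids = 86.0 / 34.3 = 2.51 g/cm^3

2.51


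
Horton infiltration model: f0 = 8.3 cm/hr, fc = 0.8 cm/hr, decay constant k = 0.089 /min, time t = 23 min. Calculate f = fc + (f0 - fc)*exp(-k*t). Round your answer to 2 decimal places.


Step 1: f = fc + (f0 - fc) * exp(-k * t)
Step 2: exp(-0.089 * 23) = 0.129122
Step 3: f = 0.8 + (8.3 - 0.8) * 0.129122
Step 4: f = 0.8 + 7.5 * 0.129122
Step 5: f = 1.77 cm/hr

1.77


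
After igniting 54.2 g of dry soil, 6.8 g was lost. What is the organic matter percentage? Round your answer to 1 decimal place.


Step 1: OM% = 100 * LOI / sample mass
Step 2: OM = 100 * 6.8 / 54.2
Step 3: OM = 12.5%

12.5


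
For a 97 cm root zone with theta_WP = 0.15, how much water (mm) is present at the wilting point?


Step 1: Water (mm) = theta_WP * depth * 10
Step 2: Water = 0.15 * 97 * 10
Step 3: Water = 145.5 mm

145.5


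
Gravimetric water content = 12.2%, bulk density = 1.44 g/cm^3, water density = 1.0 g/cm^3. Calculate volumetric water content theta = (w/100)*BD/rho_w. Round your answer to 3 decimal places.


Step 1: theta = (w / 100) * BD / rho_w
Step 2: theta = (12.2 / 100) * 1.44 / 1.0
Step 3: theta = 0.122 * 1.44
Step 4: theta = 0.176

0.176


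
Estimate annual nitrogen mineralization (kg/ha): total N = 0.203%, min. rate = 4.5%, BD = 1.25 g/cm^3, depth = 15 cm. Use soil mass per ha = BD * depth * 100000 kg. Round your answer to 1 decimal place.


Step 1: Soil mass per ha = BD * depth * 100000 = 1.25 * 15 * 100000 = 1875000 kg
Step 2: Total N pool = soil mass * N%/100 = 1875000 * 0.203/100 = 3806.25 kg/ha
Step 3: N mineralized = N pool * rate%/100 = 3806.25 * 4.5/100 = 171.3 kg/ha/yr

171.3


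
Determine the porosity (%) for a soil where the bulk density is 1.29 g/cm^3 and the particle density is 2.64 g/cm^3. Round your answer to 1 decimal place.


Step 1: Formula: n = 100 * (1 - BD / PD)
Step 2: n = 100 * (1 - 1.29 / 2.64)
Step 3: n = 100 * (1 - 0.48864)
Step 4: n = 51.1%

51.1


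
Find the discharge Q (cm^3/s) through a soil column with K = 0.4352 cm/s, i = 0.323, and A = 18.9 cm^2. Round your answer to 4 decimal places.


Step 1: Apply Darcy's law: Q = K * i * A
Step 2: Q = 0.4352 * 0.323 * 18.9
Step 3: Q = 2.6568 cm^3/s

2.6568


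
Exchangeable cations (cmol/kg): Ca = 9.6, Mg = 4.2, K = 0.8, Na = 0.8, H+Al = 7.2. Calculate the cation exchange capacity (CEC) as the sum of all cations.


Step 1: CEC = Ca + Mg + K + Na + (H+Al)
Step 2: CEC = 9.6 + 4.2 + 0.8 + 0.8 + 7.2
Step 3: CEC = 22.6 cmol/kg

22.6
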